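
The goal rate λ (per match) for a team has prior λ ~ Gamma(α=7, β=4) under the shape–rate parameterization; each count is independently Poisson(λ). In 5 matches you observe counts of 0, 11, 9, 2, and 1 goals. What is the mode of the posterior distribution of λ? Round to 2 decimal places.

Σxᵢ = 0+11+9+2+1 = 23, with n = 5.
Posterior ∝ λ^6e^(−4λ) · λ^23e^(−5λ) = λ^29e^(−9λ), i.e. Gamma(shape=30, rate=9).
The mode of a Gamma(a, b) with a ≥ 1 (shape–rate) is (a−1)/b = 29/9 ≈ 3.22.

λ̂_MAP = 3.22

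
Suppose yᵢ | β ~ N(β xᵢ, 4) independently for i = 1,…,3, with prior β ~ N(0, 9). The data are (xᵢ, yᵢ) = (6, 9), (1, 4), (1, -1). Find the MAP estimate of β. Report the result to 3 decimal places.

log p(β | y) = −Σ(yᵢ − βxᵢ)²/(2·4) − β²/(2·9) + const.
Setting the derivative to zero: Σxᵢ(yᵢ − βxᵢ)/4 − β/9 = 0, so β = Σxᵢyᵢ / (Σxᵢ² + σ²/τ²).
Σxᵢyᵢ = 6·9 + 1·4 + 1·(-1) = 57; Σxᵢ² = 38; σ²/τ² = 4/9.
β̂_MAP = 57 / (38 + 4/9) = 57/(346/9) = 513/346 ≈ 1.483.

β̂_MAP = 1.483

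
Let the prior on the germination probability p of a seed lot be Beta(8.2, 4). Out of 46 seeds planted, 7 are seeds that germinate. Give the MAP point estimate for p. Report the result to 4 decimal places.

Prior: Beta(8.2, 4).
Data: 7 successes in 46 trials. The binomial likelihood contributes p^7(1−p)^39, so the posterior is Beta(8.2+7, 4+39) = Beta(15.2, 43).
For Beta(a, b) with a, b > 1 the mode is (a−1)/(a+b−2) = 14.2/56.2 ≈ 0.2527.

p̂_MAP = 0.2527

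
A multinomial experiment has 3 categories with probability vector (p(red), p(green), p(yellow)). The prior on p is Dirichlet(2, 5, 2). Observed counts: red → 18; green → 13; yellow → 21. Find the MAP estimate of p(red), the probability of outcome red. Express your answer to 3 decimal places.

The posterior is Dirichlet(αᵢ + nᵢ) = Dirichlet(20, 18, 23).
For a Dirichlet(a₁,…,a_K) with all aᵢ > 1, the mode has j-th component (aⱼ − 1)/(Σaᵢ − K).
Here Σaᵢ = 61 and K = 3, so p(red) = (20 − 1)/(61 − 3) = 19/58 ≈ 0.328.

MAP estimate of p(red) = 0.328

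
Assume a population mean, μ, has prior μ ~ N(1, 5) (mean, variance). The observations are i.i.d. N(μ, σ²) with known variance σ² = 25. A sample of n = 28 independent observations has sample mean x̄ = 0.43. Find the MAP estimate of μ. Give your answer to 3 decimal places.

μ̂_MAP = 0.516

n = 28, x̄ = 0.43.
For a Normal prior and Normal likelihood with known variance, the posterior is Normal; its mode equals its mean, the precision-weighted average.
Prior precision 1/σ₀² = 1/5 = 0.2; data precision n/σ² = 28/25 = 1.12.
μ̂ = (0.2·1 + 1.12·0.43) / (0.2 + 1.12) = 0.6816/1.32 = 142/275 ≈ 0.516.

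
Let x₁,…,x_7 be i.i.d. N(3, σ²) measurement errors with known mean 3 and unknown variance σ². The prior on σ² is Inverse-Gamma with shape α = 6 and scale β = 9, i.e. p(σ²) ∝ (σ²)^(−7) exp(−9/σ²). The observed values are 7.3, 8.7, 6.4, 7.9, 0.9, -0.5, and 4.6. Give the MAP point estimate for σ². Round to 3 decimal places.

σ̂²_MAP = 5.894

Sum of squared deviations about the known mean: SS = (7.3−3)² + (8.7−3)² + (6.4−3)² + (7.9−3)² + (0.9−3)² + (-0.5−3)² + (4.6−3)² = 105.77.
The Normal likelihood contributes (σ²)^(−n/2) exp(−SS/(2σ²)), so the posterior is Inverse-Gamma(α + n/2, β + SS/2) = Inverse-Gamma(9.5, 61.885).
The mode of Inverse-Gamma(a, b) is b/(a+1) = 61.885/10.5 ≈ 5.894.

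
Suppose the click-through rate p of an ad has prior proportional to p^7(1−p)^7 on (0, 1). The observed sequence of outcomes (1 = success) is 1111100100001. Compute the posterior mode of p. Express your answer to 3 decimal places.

p̂_MAP = 0.519

The prior density ∝ p^7(1−p)^7 is the kernel of Beta(8, 8).
Data: 7 successes in 13 trials (from the sequence). The binomial likelihood contributes p^7(1−p)^6, so the posterior is Beta(8+7, 8+6) = Beta(15, 14).
For Beta(a, b) with a, b > 1 the mode is (a−1)/(a+b−2) = 14/27 ≈ 0.519.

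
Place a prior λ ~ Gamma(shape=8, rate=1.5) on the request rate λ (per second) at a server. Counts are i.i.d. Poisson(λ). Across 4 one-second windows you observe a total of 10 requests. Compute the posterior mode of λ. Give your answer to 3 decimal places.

λ̂_MAP = 3.091

Σxᵢ = 10, n = 4.
Posterior ∝ λ^7e^(−1.5λ) · λ^10e^(−4λ) = λ^17e^(−5.5λ), i.e. Gamma(shape=18, rate=5.5).
The mode of a Gamma(a, b) with a ≥ 1 (shape–rate) is (a−1)/b = 17/5.5 ≈ 3.091.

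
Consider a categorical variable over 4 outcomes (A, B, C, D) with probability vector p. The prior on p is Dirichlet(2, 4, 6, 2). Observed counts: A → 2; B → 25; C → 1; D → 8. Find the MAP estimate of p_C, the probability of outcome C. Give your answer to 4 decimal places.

The posterior is Dirichlet(αᵢ + nᵢ) = Dirichlet(4, 29, 7, 10).
For a Dirichlet(a₁,…,a_K) with all aᵢ > 1, the mode has j-th component (aⱼ − 1)/(Σaᵢ − K).
Here Σaᵢ = 50 and K = 4, so p_C = (7 − 1)/(50 − 4) = 6/46 ≈ 0.1304.

MAP estimate of p_C = 0.1304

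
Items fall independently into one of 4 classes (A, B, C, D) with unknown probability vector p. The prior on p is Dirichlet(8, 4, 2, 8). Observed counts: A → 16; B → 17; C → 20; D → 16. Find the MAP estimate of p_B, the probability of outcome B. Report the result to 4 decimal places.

The posterior is Dirichlet(αᵢ + nᵢ) = Dirichlet(24, 21, 22, 24).
For a Dirichlet(a₁,…,a_K) with all aᵢ > 1, the mode has j-th component (aⱼ − 1)/(Σaᵢ − K).
Here Σaᵢ = 91 and K = 4, so p_B = (21 − 1)/(91 − 4) = 20/87 ≈ 0.2299.

MAP estimate of p_B = 0.2299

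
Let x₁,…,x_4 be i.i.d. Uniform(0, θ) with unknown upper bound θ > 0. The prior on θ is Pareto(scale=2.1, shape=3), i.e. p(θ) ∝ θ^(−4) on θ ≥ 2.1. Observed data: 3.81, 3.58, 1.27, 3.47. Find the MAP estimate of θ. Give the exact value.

The Uniform(0, θ) likelihood is θ^(−n) for θ ≥ max(xᵢ), zero otherwise. Here max(xᵢ) = 3.81.
Posterior ∝ θ^(−4) · θ^(−4) = θ^(−8) on θ ≥ max(2.1, 3.81) = 3.81.
This density is strictly decreasing in θ, so the posterior mode lies at the lower boundary of the support.

θ̂_MAP = 3.81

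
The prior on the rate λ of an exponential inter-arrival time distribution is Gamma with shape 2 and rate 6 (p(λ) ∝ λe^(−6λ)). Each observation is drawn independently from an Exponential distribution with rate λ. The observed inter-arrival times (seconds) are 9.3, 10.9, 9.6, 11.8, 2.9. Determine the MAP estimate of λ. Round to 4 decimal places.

λ̂_MAP = 0.1188

The Exponential(rate=λ) likelihood is ∝ λ^n e^(−λΣtᵢ). Here n = 5 and Σtᵢ = 9.3 + 10.9 + 9.6 + 11.8 + 2.9 = 44.5.
Posterior ∝ λe^(−6λ) · λ^5e^(−44.5λ) = λ^6e^(−50.5λ), i.e. Gamma(7, 50.5).
Mode = (a−1)/b = 6/50.5 ≈ 0.1188.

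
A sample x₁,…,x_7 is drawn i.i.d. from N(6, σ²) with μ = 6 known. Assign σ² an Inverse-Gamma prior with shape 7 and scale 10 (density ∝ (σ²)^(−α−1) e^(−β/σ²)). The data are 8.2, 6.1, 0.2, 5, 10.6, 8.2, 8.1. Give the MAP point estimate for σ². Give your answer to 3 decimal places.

Sum of squared deviations about the known mean: SS = (8.2−6)² + (6.1−6)² + (0.2−6)² + (5−6)² + (10.6−6)² + (8.2−6)² + (8.1−6)² = 69.9.
The Normal likelihood contributes (σ²)^(−n/2) exp(−SS/(2σ²)), so the posterior is Inverse-Gamma(α + n/2, β + SS/2) = Inverse-Gamma(10.5, 44.95).
The mode of Inverse-Gamma(a, b) is b/(a+1) = 44.95/11.5 ≈ 3.909.

σ̂²_MAP = 3.909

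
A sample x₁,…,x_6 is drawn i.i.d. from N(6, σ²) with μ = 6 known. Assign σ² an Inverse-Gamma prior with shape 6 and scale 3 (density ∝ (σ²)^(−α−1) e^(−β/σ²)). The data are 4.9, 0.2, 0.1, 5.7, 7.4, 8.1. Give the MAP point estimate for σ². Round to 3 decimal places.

Sum of squared deviations about the known mean: SS = (4.9−6)² + (0.2−6)² + (0.1−6)² + (5.7−6)² + (7.4−6)² + (8.1−6)² = 76.12.
The Normal likelihood contributes (σ²)^(−n/2) exp(−SS/(2σ²)), so the posterior is Inverse-Gamma(α + n/2, β + SS/2) = Inverse-Gamma(9, 41.06).
The mode of Inverse-Gamma(a, b) is b/(a+1) = 41.06/10 ≈ 4.106.

σ̂²_MAP = 4.106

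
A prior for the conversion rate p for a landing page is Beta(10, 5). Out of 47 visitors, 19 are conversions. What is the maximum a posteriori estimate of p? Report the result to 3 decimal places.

Prior: Beta(10, 5).
Data: 19 successes in 47 trials. The binomial likelihood contributes p^19(1−p)^28, so the posterior is Beta(10+19, 5+28) = Beta(29, 33).
For Beta(a, b) with a, b > 1 the mode is (a−1)/(a+b−2) = 28/60 ≈ 0.467.

p̂_MAP = 0.467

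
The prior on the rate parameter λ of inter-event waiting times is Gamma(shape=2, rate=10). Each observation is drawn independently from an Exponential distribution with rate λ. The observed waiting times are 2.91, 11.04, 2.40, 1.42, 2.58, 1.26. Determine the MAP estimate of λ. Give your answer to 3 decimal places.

The Exponential(rate=λ) likelihood is ∝ λ^n e^(−λΣtᵢ). Here n = 6 and Σtᵢ = 2.91 + 11.04 + 2.40 + 1.42 + 2.58 + 1.26 = 21.61.
Posterior ∝ λe^(−10λ) · λ^6e^(−21.61λ) = λ^7e^(−31.61λ), i.e. Gamma(8, 31.61).
Mode = (a−1)/b = 7/31.61 ≈ 0.221.

λ̂_MAP = 0.221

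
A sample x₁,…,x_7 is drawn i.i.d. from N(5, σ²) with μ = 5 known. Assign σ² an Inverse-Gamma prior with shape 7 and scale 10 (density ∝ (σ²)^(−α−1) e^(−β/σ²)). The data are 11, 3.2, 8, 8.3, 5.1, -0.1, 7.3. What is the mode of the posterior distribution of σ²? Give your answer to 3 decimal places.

σ̂²_MAP = 4.802

Sum of squared deviations about the known mean: SS = (11−5)² + (3.2−5)² + (8−5)² + (8.3−5)² + (5.1−5)² + (-0.1−5)² + (7.3−5)² = 90.44.
The Normal likelihood contributes (σ²)^(−n/2) exp(−SS/(2σ²)), so the posterior is Inverse-Gamma(α + n/2, β + SS/2) = Inverse-Gamma(10.5, 55.22).
The mode of Inverse-Gamma(a, b) is b/(a+1) = 55.22/11.5 ≈ 4.802.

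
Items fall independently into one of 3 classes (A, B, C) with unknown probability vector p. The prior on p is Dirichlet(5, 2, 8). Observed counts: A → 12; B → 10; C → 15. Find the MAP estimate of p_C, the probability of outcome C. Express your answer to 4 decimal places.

MAP estimate of p_C = 0.4490

The posterior is Dirichlet(αᵢ + nᵢ) = Dirichlet(17, 12, 23).
For a Dirichlet(a₁,…,a_K) with all aᵢ > 1, the mode has j-th component (aⱼ − 1)/(Σaᵢ − K).
Here Σaᵢ = 52 and K = 3, so p_C = (23 − 1)/(52 − 3) = 22/49 ≈ 0.4490.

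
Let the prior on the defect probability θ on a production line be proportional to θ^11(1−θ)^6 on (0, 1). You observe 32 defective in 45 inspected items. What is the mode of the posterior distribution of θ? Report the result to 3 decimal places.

The prior density ∝ θ^11(1−θ)^6 is the kernel of Beta(12, 7).
Data: 32 successes in 45 trials. The binomial likelihood contributes θ^32(1−θ)^13, so the posterior is Beta(12+32, 7+13) = Beta(44, 20).
For Beta(a, b) with a, b > 1 the mode is (a−1)/(a+b−2) = 43/62 ≈ 0.694.

θ̂_MAP = 0.694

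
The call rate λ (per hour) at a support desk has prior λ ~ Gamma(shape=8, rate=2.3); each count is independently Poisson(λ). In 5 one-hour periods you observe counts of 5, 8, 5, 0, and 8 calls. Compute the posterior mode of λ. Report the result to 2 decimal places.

Σxᵢ = 5+8+5+0+8 = 26, with n = 5.
Posterior ∝ λ^7e^(−2.3λ) · λ^26e^(−5λ) = λ^33e^(−7.3λ), i.e. Gamma(shape=34, rate=7.3).
The mode of a Gamma(a, b) with a ≥ 1 (shape–rate) is (a−1)/b = 33/7.3 ≈ 4.52.

λ̂_MAP = 4.52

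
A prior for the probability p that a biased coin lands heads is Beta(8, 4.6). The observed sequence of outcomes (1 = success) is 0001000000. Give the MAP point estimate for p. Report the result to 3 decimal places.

p̂_MAP = 0.388

Prior: Beta(8, 4.6).
Data: 1 success in 10 trials (from the sequence). The binomial likelihood contributes p(1−p)^9, so the posterior is Beta(8+1, 4.6+9) = Beta(9, 13.6).
For Beta(a, b) with a, b > 1 the mode is (a−1)/(a+b−2) = 8/20.6 ≈ 0.388.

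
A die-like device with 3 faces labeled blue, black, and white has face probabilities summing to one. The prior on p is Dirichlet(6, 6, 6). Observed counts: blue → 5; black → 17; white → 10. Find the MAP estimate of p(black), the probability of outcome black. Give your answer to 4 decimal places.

MAP estimate of p(black) = 0.4681

The posterior is Dirichlet(αᵢ + nᵢ) = Dirichlet(11, 23, 16).
For a Dirichlet(a₁,…,a_K) with all aᵢ > 1, the mode has j-th component (aⱼ − 1)/(Σaᵢ − K).
Here Σaᵢ = 50 and K = 3, so p(black) = (23 − 1)/(50 − 3) = 22/47 ≈ 0.4681.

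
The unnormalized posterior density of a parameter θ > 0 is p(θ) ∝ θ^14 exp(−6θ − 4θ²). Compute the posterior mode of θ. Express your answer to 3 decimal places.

ℓ'(θ) = 14/θ − 6 − 8θ. Setting this to zero and multiplying by θ: 8θ² + 6θ − 14 = 0.
θ = (−6 + √(6² + 4·8·14)) / (2·8) = (−6 + √484) / 16 = (−6 + 22)/16 = 1.
ℓ''(θ) = −14/θ² − 8 < 0, confirming a maximum.

θ̂_MAP = 1.000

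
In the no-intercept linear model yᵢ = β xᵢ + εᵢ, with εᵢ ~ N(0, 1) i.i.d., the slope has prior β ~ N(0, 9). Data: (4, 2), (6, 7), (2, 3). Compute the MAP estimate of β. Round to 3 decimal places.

β̂_MAP = 0.998

log p(β | y) = −Σ(yᵢ − βxᵢ)²/(2·1) − β²/(2·9) + const.
Setting the derivative to zero: Σxᵢ(yᵢ − βxᵢ)/1 − β/9 = 0, so β = Σxᵢyᵢ / (Σxᵢ² + σ²/τ²).
Σxᵢyᵢ = 4·2 + 6·7 + 2·3 = 56; Σxᵢ² = 56; σ²/τ² = 1/9.
β̂_MAP = 56 / (56 + 1/9) = 56/(505/9) = 504/505 ≈ 0.998.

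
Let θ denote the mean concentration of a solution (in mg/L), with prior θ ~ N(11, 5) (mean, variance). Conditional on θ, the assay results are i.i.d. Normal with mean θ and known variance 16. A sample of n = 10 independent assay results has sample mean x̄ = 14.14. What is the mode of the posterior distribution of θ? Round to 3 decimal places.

θ̂_MAP = 13.379

n = 10, x̄ = 14.14.
For a Normal prior and Normal likelihood with known variance, the posterior is Normal; its mode equals its mean, the precision-weighted average.
Prior precision 1/σ₀² = 1/5 = 0.2; data precision n/σ² = 10/16 = 0.625.
θ̂ = (0.2·11 + 0.625·14.14) / (0.2 + 0.625) = 11.0375/0.825 = 883/66 ≈ 13.379.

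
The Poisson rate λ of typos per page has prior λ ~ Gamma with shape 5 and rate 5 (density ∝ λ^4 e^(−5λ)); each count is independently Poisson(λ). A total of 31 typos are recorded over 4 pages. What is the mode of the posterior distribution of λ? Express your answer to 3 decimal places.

λ̂_MAP = 3.889

Σxᵢ = 31, n = 4.
Posterior ∝ λ^4e^(−5λ) · λ^31e^(−4λ) = λ^35e^(−9λ), i.e. Gamma(shape=36, rate=9).
The mode of a Gamma(a, b) with a ≥ 1 (shape–rate) is (a−1)/b = 35/9 ≈ 3.889.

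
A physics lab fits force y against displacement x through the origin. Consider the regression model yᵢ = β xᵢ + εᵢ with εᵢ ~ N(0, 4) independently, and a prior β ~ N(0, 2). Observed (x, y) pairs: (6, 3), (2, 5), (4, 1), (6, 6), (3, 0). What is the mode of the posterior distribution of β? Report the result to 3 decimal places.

log p(β | y) = −Σ(yᵢ − βxᵢ)²/(2·4) − β²/(2·2) + const.
Setting the derivative to zero: Σxᵢ(yᵢ − βxᵢ)/4 − β/2 = 0, so β = Σxᵢyᵢ / (Σxᵢ² + σ²/τ²).
Σxᵢyᵢ = 6·3 + 2·5 + 4·1 + 6·6 + 3·0 = 68; Σxᵢ² = 101; σ²/τ² = 2.
β̂_MAP = 68 / (101 + 2) = 68/103 ≈ 0.660.

β̂_MAP = 0.660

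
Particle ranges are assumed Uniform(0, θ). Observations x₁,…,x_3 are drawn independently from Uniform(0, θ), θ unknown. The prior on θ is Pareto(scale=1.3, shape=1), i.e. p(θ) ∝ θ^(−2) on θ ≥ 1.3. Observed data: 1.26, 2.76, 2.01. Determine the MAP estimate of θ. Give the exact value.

θ̂_MAP = 2.76

The Uniform(0, θ) likelihood is θ^(−n) for θ ≥ max(xᵢ), zero otherwise. Here max(xᵢ) = 2.76.
Posterior ∝ θ^(−2) · θ^(−3) = θ^(−5) on θ ≥ max(1.3, 2.76) = 2.76.
This density is strictly decreasing in θ, so the posterior mode lies at the lower boundary of the support.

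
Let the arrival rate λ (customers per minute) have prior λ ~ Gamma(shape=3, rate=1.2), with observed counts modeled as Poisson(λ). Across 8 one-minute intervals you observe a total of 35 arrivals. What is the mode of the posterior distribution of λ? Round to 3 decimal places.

λ̂_MAP = 4.022

Σxᵢ = 35, n = 8.
Posterior ∝ λ^2e^(−1.2λ) · λ^35e^(−8λ) = λ^37e^(−9.2λ), i.e. Gamma(shape=38, rate=9.2).
The mode of a Gamma(a, b) with a ≥ 1 (shape–rate) is (a−1)/b = 37/9.2 ≈ 4.022.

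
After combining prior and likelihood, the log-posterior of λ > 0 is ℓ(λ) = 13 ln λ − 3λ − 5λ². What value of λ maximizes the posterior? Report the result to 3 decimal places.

λ̂_MAP = 1.000

ℓ'(λ) = 13/λ − 3 − 10λ. Setting this to zero and multiplying by λ: 10λ² + 3λ − 13 = 0.
λ = (−3 + √(3² + 4·10·13)) / (2·10) = (−3 + √529) / 20 = (−3 + 23)/20 = 1.
ℓ''(λ) = −13/λ² − 10 < 0, confirming a maximum.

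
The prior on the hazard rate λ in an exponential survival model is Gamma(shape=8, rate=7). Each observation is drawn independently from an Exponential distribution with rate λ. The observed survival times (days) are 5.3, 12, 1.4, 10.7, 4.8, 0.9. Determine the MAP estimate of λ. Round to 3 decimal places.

The Exponential(rate=λ) likelihood is ∝ λ^n e^(−λΣtᵢ). Here n = 6 and Σtᵢ = 5.3 + 12 + 1.4 + 10.7 + 4.8 + 0.9 = 35.1.
Posterior ∝ λ^7e^(−7λ) · λ^6e^(−35.1λ) = λ^13e^(−42.1λ), i.e. Gamma(14, 42.1).
Mode = (a−1)/b = 13/42.1 ≈ 0.309.

λ̂_MAP = 0.309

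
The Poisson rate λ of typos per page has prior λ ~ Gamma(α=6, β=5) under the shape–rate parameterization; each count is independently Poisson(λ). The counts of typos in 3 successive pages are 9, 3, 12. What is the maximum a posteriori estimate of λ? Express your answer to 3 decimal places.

λ̂_MAP = 3.625

Σxᵢ = 9+3+12 = 24, with n = 3.
Posterior ∝ λ^5e^(−5λ) · λ^24e^(−3λ) = λ^29e^(−8λ), i.e. Gamma(shape=30, rate=8).
The mode of a Gamma(a, b) with a ≥ 1 (shape–rate) is (a−1)/b = 29/8 ≈ 3.625.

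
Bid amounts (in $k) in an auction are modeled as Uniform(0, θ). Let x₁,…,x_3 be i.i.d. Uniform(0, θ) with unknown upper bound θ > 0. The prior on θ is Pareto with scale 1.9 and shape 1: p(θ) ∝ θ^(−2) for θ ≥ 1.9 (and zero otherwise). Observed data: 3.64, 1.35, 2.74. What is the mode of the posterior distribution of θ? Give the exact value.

The Uniform(0, θ) likelihood is θ^(−n) for θ ≥ max(xᵢ), zero otherwise. Here max(xᵢ) = 3.64.
Posterior ∝ θ^(−2) · θ^(−3) = θ^(−5) on θ ≥ max(1.9, 3.64) = 3.64.
This density is strictly decreasing in θ, so the posterior mode lies at the lower boundary of the support.

θ̂_MAP = 3.64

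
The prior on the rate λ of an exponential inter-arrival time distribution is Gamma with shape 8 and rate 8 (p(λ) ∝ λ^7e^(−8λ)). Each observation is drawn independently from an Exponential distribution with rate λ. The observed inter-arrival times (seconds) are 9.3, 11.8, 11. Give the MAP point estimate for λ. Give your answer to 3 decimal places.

The Exponential(rate=λ) likelihood is ∝ λ^n e^(−λΣtᵢ). Here n = 3 and Σtᵢ = 9.3 + 11.8 + 11 = 32.1.
Posterior ∝ λ^7e^(−8λ) · λ^3e^(−32.1λ) = λ^10e^(−40.1λ), i.e. Gamma(11, 40.1).
Mode = (a−1)/b = 10/40.1 ≈ 0.249.

λ̂_MAP = 0.249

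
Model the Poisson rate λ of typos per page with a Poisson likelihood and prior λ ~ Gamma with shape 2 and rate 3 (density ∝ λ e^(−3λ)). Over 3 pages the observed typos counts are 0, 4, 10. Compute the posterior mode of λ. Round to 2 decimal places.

Σxᵢ = 0+4+10 = 14, with n = 3.
Posterior ∝ λe^(−3λ) · λ^14e^(−3λ) = λ^15e^(−6λ), i.e. Gamma(shape=16, rate=6).
The mode of a Gamma(a, b) with a ≥ 1 (shape–rate) is (a−1)/b = 15/6 ≈ 2.50.

λ̂_MAP = 2.50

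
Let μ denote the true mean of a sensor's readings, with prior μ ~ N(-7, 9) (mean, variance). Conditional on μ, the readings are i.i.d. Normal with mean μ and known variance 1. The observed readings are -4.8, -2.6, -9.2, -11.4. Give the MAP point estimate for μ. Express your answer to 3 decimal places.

μ̂_MAP = -7.000

n = 4; x̄ = ((-4.8) + (-2.6) + (-9.2) + (-11.4))/4 = -28/4 = -7.
For a Normal prior and Normal likelihood with known variance, the posterior is Normal; its mode equals its mean, the precision-weighted average.
Prior precision 1/σ₀² = 1/9; data precision n/σ² = 4/1 = 4.
μ̂ = ((1/9)·(-7) + 4·(-7)) / (1/9 + 4) = (-259/9)/(37/9) = -7.000.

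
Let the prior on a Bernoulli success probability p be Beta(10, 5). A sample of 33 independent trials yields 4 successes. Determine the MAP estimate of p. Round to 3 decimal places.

Prior: Beta(10, 5).
Data: 4 successes in 33 trials. The binomial likelihood contributes p^4(1−p)^29, so the posterior is Beta(10+4, 5+29) = Beta(14, 34).
For Beta(a, b) with a, b > 1 the mode is (a−1)/(a+b−2) = 13/46 ≈ 0.283.

p̂_MAP = 0.283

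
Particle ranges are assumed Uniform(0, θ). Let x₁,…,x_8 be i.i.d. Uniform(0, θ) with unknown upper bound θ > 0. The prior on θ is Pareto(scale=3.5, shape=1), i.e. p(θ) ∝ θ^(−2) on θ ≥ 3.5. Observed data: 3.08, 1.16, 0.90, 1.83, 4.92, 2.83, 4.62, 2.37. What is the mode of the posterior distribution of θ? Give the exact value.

The Uniform(0, θ) likelihood is θ^(−n) for θ ≥ max(xᵢ), zero otherwise. Here max(xᵢ) = 4.92.
Posterior ∝ θ^(−2) · θ^(−8) = θ^(−10) on θ ≥ max(3.5, 4.92) = 4.92.
This density is strictly decreasing in θ, so the posterior mode lies at the lower boundary of the support.

θ̂_MAP = 4.92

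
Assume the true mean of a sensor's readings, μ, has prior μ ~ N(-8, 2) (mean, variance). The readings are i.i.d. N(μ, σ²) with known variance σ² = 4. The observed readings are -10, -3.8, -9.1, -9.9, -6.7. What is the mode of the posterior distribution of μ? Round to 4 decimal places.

n = 5; x̄ = ((-10) + (-3.8) + (-9.1) + (-9.9) + (-6.7))/5 = -39.5/5 = -7.9.
For a Normal prior and Normal likelihood with known variance, the posterior is Normal; its mode equals its mean, the precision-weighted average.
Prior precision 1/σ₀² = 1/2 = 0.5; data precision n/σ² = 5/4 = 1.25.
μ̂ = (0.5·(-8) + 1.25·(-7.9)) / (0.5 + 1.25) = (-13.875)/1.75 = -111/14 ≈ -7.9286.

μ̂_MAP = -7.9286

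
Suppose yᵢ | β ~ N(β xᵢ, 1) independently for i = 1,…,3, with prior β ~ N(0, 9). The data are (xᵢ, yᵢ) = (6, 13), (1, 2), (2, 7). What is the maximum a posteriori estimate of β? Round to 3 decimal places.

log p(β | y) = −Σ(yᵢ − βxᵢ)²/(2·1) − β²/(2·9) + const.
Setting the derivative to zero: Σxᵢ(yᵢ − βxᵢ)/1 − β/9 = 0, so β = Σxᵢyᵢ / (Σxᵢ² + σ²/τ²).
Σxᵢyᵢ = 6·13 + 1·2 + 2·7 = 94; Σxᵢ² = 41; σ²/τ² = 1/9.
β̂_MAP = 94 / (41 + 1/9) = 94/(370/9) = 423/185 ≈ 2.286.

β̂_MAP = 2.286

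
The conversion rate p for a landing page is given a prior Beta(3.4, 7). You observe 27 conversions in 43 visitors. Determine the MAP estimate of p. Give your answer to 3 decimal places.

Prior: Beta(3.4, 7).
Data: 27 successes in 43 trials. The binomial likelihood contributes p^27(1−p)^16, so the posterior is Beta(3.4+27, 7+16) = Beta(30.4, 23).
For Beta(a, b) with a, b > 1 the mode is (a−1)/(a+b−2) = 29.4/51.4 ≈ 0.572.

p̂_MAP = 0.572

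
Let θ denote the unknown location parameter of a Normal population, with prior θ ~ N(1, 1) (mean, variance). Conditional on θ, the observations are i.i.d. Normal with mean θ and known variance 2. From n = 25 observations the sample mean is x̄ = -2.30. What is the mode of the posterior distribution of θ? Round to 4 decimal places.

n = 25, x̄ = -2.30.
For a Normal prior and Normal likelihood with known variance, the posterior is Normal; its mode equals its mean, the precision-weighted average.
Prior precision 1/σ₀² = 1/1 = 1; data precision n/σ² = 25/2 = 12.5.
θ̂ = (1·1 + 12.5·(-2.3)) / (1 + 12.5) = (-27.75)/13.5 = -37/18 ≈ -2.0556.

θ̂_MAP = -2.0556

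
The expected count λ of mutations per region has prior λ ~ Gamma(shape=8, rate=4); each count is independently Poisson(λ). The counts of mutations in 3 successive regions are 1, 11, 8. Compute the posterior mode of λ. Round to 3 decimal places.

Σxᵢ = 1+11+8 = 20, with n = 3.
Posterior ∝ λ^7e^(−4λ) · λ^20e^(−3λ) = λ^27e^(−7λ), i.e. Gamma(shape=28, rate=7).
The mode of a Gamma(a, b) with a ≥ 1 (shape–rate) is (a−1)/b = 27/7 ≈ 3.857.

λ̂_MAP = 3.857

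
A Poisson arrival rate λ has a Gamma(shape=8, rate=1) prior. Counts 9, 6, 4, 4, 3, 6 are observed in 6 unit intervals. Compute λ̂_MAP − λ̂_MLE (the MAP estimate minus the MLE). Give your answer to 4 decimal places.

MAP − MLE = 0.2381

Σxᵢ = 32. Posterior is Gamma(40, 7); MAP = (40−1)/7 = 39/7 ≈ 5.57143.
MLE = x̄ = 32/6 ≈ 5.33333.
Difference = 39/7 − 32/6 = 5/21 ≈ 0.2381.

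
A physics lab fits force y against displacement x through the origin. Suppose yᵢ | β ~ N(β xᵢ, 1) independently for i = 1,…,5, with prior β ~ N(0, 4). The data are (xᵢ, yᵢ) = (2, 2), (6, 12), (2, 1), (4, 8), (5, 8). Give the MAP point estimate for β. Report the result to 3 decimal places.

log p(β | y) = −Σ(yᵢ − βxᵢ)²/(2·1) − β²/(2·4) + const.
Setting the derivative to zero: Σxᵢ(yᵢ − βxᵢ)/1 − β/4 = 0, so β = Σxᵢyᵢ / (Σxᵢ² + σ²/τ²).
Σxᵢyᵢ = 2·2 + 6·12 + 2·1 + 4·8 + 5·8 = 150; Σxᵢ² = 85; σ²/τ² = 0.25.
β̂_MAP = 150 / (85 + 0.25) = 150/85.25 ≈ 1.760.

β̂_MAP = 1.760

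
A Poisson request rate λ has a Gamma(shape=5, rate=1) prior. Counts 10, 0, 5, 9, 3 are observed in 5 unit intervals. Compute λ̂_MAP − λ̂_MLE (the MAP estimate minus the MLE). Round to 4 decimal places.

Σxᵢ = 27. Posterior is Gamma(32, 6); MAP = (32−1)/6 = 31/6 ≈ 5.16667.
MLE = x̄ = 27/5 ≈ 5.40000.
Difference = 31/6 − 27/5 = -7/30 ≈ -0.2333.

MAP − MLE = -0.2333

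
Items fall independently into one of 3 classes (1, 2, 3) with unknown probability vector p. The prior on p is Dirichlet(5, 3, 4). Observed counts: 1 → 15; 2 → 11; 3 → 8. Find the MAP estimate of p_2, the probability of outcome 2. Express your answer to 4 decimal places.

MAP estimate: 0.3023

The posterior is Dirichlet(αᵢ + nᵢ) = Dirichlet(20, 14, 12).
For a Dirichlet(a₁,…,a_K) with all aᵢ > 1, the mode has j-th component (aⱼ − 1)/(Σaᵢ − K).
Here Σaᵢ = 46 and K = 3, so p_2 = (14 − 1)/(46 − 3) = 13/43 ≈ 0.3023.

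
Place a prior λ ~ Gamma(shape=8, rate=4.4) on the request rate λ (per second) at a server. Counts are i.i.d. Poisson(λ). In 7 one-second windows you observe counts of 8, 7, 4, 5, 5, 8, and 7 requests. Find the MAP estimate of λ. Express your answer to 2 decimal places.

λ̂_MAP = 4.47

Σxᵢ = 8+7+4+5+5+8+7 = 44, with n = 7.
Posterior ∝ λ^7e^(−4.4λ) · λ^44e^(−7λ) = λ^51e^(−11.4λ), i.e. Gamma(shape=52, rate=11.4).
The mode of a Gamma(a, b) with a ≥ 1 (shape–rate) is (a−1)/b = 51/11.4 ≈ 4.47.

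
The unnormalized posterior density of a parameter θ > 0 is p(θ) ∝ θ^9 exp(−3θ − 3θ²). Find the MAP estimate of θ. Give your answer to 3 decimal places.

θ̂_MAP = 1.000

ℓ'(θ) = 9/θ − 3 − 6θ. Setting this to zero and multiplying by θ: 6θ² + 3θ − 9 = 0.
θ = (−3 + √(3² + 4·6·9)) / (2·6) = (−3 + √225) / 12 = (−3 + 15)/12 = 1.
ℓ''(θ) = −9/θ² − 6 < 0, confirming a maximum.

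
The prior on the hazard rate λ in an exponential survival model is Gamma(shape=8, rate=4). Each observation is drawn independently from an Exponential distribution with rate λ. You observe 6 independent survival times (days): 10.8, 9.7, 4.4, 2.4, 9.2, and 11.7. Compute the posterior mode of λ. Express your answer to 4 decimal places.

The Exponential(rate=λ) likelihood is ∝ λ^n e^(−λΣtᵢ). Here n = 6 and Σtᵢ = 10.8 + 9.7 + 4.4 + 2.4 + 9.2 + 11.7 = 48.2.
Posterior ∝ λ^7e^(−4λ) · λ^6e^(−48.2λ) = λ^13e^(−52.2λ), i.e. Gamma(14, 52.2).
Mode = (a−1)/b = 13/52.2 ≈ 0.2490.

λ̂_MAP = 0.2490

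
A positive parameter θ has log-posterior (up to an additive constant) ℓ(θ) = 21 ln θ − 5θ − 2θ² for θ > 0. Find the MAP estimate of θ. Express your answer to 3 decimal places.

ℓ'(θ) = 21/θ − 5 − 4θ. Setting this to zero and multiplying by θ: 4θ² + 5θ − 21 = 0.
θ = (−5 + √(5² + 4·4·21)) / (2·4) = (−5 + √361) / 8 = (−5 + 19)/8 = 7/4.
ℓ''(θ) = −21/θ² − 4 < 0, confirming a maximum.

θ̂_MAP = 1.750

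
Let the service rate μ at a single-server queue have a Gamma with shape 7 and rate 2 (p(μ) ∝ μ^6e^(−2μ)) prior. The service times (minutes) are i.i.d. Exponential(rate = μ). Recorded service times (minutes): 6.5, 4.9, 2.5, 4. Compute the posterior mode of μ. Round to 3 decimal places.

μ̂_MAP = 0.503

The Exponential(rate=μ) likelihood is ∝ μ^n e^(−μΣtᵢ). Here n = 4 and Σtᵢ = 6.5 + 4.9 + 2.5 + 4 = 17.9.
Posterior ∝ μ^6e^(−2μ) · μ^4e^(−17.9μ) = μ^10e^(−19.9μ), i.e. Gamma(11, 19.9).
Mode = (a−1)/b = 10/19.9 ≈ 0.503.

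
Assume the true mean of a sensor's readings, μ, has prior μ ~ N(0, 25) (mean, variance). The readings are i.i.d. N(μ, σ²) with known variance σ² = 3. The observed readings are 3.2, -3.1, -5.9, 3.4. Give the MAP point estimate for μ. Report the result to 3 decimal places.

μ̂_MAP = -0.583

n = 4; x̄ = (3.2 + (-3.1) + (-5.9) + 3.4)/4 = -2.4/4 = -0.6.
For a Normal prior and Normal likelihood with known variance, the posterior is Normal; its mode equals its mean, the precision-weighted average.
Prior precision 1/σ₀² = 1/25 = 0.04; data precision n/σ² = 4/3.
μ̂ = (0.04·0 + (4/3)·(-0.6)) / (0.04 + 4/3) = (-0.8)/(103/75) = -60/103 ≈ -0.583.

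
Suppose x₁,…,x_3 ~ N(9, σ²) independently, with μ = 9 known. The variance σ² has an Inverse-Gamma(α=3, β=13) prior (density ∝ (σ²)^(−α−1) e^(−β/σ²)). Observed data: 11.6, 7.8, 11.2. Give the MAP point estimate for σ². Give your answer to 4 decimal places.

σ̂²_MAP = 3.5491

Sum of squared deviations about the known mean: SS = (11.6−9)² + (7.8−9)² + (11.2−9)² = 13.04.
The Normal likelihood contributes (σ²)^(−n/2) exp(−SS/(2σ²)), so the posterior is Inverse-Gamma(α + n/2, β + SS/2) = Inverse-Gamma(4.5, 19.52).
The mode of Inverse-Gamma(a, b) is b/(a+1) = 19.52/5.5 ≈ 3.5491.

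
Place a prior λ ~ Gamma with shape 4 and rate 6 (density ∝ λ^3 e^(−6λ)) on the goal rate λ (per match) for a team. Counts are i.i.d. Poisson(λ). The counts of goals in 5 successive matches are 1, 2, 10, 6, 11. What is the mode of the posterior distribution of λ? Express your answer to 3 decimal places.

Σxᵢ = 1+2+10+6+11 = 30, with n = 5.
Posterior ∝ λ^3e^(−6λ) · λ^30e^(−5λ) = λ^33e^(−11λ), i.e. Gamma(shape=34, rate=11).
The mode of a Gamma(a, b) with a ≥ 1 (shape–rate) is (a−1)/b = 33/11 ≈ 3.000.

λ̂_MAP = 3.000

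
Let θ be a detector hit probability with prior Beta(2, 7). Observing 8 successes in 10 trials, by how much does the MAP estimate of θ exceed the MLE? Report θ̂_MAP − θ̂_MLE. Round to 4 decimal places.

MAP − MLE = -0.2706

Posterior is Beta(10, 9); MAP = (10−1)/(19−2) = 9/17 ≈ 0.52941.
MLE ignores the prior: θ̂_MLE = k/n = 8/10 ≈ 0.80000.
Difference = 9/17 − 8/10 = -23/85 ≈ -0.2706.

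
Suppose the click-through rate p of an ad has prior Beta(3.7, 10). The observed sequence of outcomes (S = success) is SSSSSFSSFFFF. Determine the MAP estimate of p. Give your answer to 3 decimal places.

p̂_MAP = 0.409

Prior: Beta(3.7, 10).
Data: 7 successes in 12 trials (from the sequence). The binomial likelihood contributes p^7(1−p)^5, so the posterior is Beta(3.7+7, 10+5) = Beta(10.7, 15).
For Beta(a, b) with a, b > 1 the mode is (a−1)/(a+b−2) = 9.7/23.7 ≈ 0.409.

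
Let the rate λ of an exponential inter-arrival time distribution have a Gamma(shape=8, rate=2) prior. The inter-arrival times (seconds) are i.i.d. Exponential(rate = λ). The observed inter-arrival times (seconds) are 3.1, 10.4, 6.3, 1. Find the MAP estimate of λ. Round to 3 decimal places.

The Exponential(rate=λ) likelihood is ∝ λ^n e^(−λΣtᵢ). Here n = 4 and Σtᵢ = 3.1 + 10.4 + 6.3 + 1 = 20.8.
Posterior ∝ λ^7e^(−2λ) · λ^4e^(−20.8λ) = λ^11e^(−22.8λ), i.e. Gamma(12, 22.8).
Mode = (a−1)/b = 11/22.8 ≈ 0.482.

λ̂_MAP = 0.482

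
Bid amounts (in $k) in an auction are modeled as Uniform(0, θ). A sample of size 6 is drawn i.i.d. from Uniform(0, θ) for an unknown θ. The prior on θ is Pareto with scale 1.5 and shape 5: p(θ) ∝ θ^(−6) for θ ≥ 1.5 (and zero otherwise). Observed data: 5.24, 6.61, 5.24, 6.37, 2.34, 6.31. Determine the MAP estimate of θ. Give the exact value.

The Uniform(0, θ) likelihood is θ^(−n) for θ ≥ max(xᵢ), zero otherwise. Here max(xᵢ) = 6.61.
Posterior ∝ θ^(−6) · θ^(−6) = θ^(−12) on θ ≥ max(1.5, 6.61) = 6.61.
This density is strictly decreasing in θ, so the posterior mode lies at the lower boundary of the support.

θ̂_MAP = 6.61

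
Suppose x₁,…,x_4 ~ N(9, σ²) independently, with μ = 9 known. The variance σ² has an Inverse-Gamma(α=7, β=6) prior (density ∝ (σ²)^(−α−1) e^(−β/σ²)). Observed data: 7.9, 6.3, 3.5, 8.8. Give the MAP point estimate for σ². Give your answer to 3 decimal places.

Sum of squared deviations about the known mean: SS = (7.9−9)² + (6.3−9)² + (3.5−9)² + (8.8−9)² = 38.79.
The Normal likelihood contributes (σ²)^(−n/2) exp(−SS/(2σ²)), so the posterior is Inverse-Gamma(α + n/2, β + SS/2) = Inverse-Gamma(9, 25.395).
The mode of Inverse-Gamma(a, b) is b/(a+1) = 25.395/10 ≈ 2.540.

σ̂²_MAP = 2.540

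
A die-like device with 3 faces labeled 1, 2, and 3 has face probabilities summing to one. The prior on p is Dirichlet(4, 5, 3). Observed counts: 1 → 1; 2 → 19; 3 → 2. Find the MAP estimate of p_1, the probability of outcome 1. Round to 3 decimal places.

MAP estimate: 0.129

The posterior is Dirichlet(αᵢ + nᵢ) = Dirichlet(5, 24, 5).
For a Dirichlet(a₁,…,a_K) with all aᵢ > 1, the mode has j-th component (aⱼ − 1)/(Σaᵢ − K).
Here Σaᵢ = 34 and K = 3, so p_1 = (5 − 1)/(34 − 3) = 4/31 ≈ 0.129.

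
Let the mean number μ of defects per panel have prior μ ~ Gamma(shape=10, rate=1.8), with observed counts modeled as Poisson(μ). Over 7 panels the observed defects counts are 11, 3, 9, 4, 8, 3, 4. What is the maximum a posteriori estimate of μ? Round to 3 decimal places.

μ̂_MAP = 5.795

Σxᵢ = 11+3+9+4+8+3+4 = 42, with n = 7.
Posterior ∝ μ^9e^(−1.8μ) · μ^42e^(−7μ) = μ^51e^(−8.8μ), i.e. Gamma(shape=52, rate=8.8).
The mode of a Gamma(a, b) with a ≥ 1 (shape–rate) is (a−1)/b = 51/8.8 ≈ 5.795.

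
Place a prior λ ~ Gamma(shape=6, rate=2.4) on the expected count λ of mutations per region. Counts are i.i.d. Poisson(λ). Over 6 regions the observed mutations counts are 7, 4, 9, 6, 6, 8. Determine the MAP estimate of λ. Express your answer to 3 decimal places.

Σxᵢ = 7+4+9+6+6+8 = 40, with n = 6.
Posterior ∝ λ^5e^(−2.4λ) · λ^40e^(−6λ) = λ^45e^(−8.4λ), i.e. Gamma(shape=46, rate=8.4).
The mode of a Gamma(a, b) with a ≥ 1 (shape–rate) is (a−1)/b = 45/8.4 ≈ 5.357.

λ̂_MAP = 5.357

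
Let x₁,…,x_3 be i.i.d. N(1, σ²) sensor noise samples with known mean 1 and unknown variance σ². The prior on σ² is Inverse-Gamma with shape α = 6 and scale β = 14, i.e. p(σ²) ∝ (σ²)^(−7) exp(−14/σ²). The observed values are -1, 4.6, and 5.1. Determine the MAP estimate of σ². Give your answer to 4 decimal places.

Sum of squared deviations about the known mean: SS = (-1−1)² + (4.6−1)² + (5.1−1)² = 33.77.
The Normal likelihood contributes (σ²)^(−n/2) exp(−SS/(2σ²)), so the posterior is Inverse-Gamma(α + n/2, β + SS/2) = Inverse-Gamma(7.5, 30.885).
The mode of Inverse-Gamma(a, b) is b/(a+1) = 30.885/8.5 ≈ 3.6335.

σ̂²_MAP = 3.6335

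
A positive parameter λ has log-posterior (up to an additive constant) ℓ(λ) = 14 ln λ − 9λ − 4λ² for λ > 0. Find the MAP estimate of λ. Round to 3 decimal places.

ℓ'(λ) = 14/λ − 9 − 8λ. Setting this to zero and multiplying by λ: 8λ² + 9λ − 14 = 0.
λ = (−9 + √(9² + 4·8·14)) / (2·8) = (−9 + √529) / 16 = (−9 + 23)/16 = 7/8.
ℓ''(λ) = −14/λ² − 8 < 0, confirming a maximum.

λ̂_MAP = 0.875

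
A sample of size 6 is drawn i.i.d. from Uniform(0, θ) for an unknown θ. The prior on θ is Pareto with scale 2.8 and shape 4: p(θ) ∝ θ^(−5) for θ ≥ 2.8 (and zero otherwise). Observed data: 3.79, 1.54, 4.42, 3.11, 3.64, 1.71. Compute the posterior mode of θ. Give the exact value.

θ̂_MAP = 4.42

The Uniform(0, θ) likelihood is θ^(−n) for θ ≥ max(xᵢ), zero otherwise. Here max(xᵢ) = 4.42.
Posterior ∝ θ^(−5) · θ^(−6) = θ^(−11) on θ ≥ max(2.8, 4.42) = 4.42.
This density is strictly decreasing in θ, so the posterior mode lies at the lower boundary of the support.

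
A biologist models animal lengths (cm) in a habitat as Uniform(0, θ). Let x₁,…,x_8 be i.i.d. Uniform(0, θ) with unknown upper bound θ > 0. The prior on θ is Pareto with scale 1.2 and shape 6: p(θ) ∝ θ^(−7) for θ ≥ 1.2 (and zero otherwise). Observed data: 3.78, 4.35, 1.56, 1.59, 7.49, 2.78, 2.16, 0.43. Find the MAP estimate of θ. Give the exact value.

The Uniform(0, θ) likelihood is θ^(−n) for θ ≥ max(xᵢ), zero otherwise. Here max(xᵢ) = 7.49.
Posterior ∝ θ^(−7) · θ^(−8) = θ^(−15) on θ ≥ max(1.2, 7.49) = 7.49.
This density is strictly decreasing in θ, so the posterior mode lies at the lower boundary of the support.

θ̂_MAP = 7.49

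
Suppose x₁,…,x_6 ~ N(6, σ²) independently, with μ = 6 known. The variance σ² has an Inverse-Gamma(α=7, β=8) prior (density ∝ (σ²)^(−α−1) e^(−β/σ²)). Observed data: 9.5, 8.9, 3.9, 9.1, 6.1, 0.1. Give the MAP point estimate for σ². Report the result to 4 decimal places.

σ̂²_MAP = 3.8864

Sum of squared deviations about the known mean: SS = (9.5−6)² + (8.9−6)² + (3.9−6)² + (9.1−6)² + (6.1−6)² + (0.1−6)² = 69.5.
The Normal likelihood contributes (σ²)^(−n/2) exp(−SS/(2σ²)), so the posterior is Inverse-Gamma(α + n/2, β + SS/2) = Inverse-Gamma(10, 42.75).
The mode of Inverse-Gamma(a, b) is b/(a+1) = 42.75/11 ≈ 3.8864.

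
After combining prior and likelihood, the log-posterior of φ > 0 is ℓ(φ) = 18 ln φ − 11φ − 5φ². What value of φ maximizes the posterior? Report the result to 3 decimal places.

ℓ'(φ) = 18/φ − 11 − 10φ. Setting this to zero and multiplying by φ: 10φ² + 11φ − 18 = 0.
φ = (−11 + √(11² + 4·10·18)) / (2·10) = (−11 + √841) / 20 = (−11 + 29)/20 = 9/10.
ℓ''(φ) = −18/φ² − 10 < 0, confirming a maximum.

φ̂_MAP = 0.900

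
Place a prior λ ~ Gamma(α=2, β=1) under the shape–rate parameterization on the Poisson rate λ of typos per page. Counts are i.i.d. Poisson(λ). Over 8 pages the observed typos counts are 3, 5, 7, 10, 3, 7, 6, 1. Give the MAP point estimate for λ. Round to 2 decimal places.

λ̂_MAP = 4.78

Σxᵢ = 3+5+7+10+3+7+6+1 = 42, with n = 8.
Posterior ∝ λe^(−1λ) · λ^42e^(−8λ) = λ^43e^(−9λ), i.e. Gamma(shape=44, rate=9).
The mode of a Gamma(a, b) with a ≥ 1 (shape–rate) is (a−1)/b = 43/9 ≈ 4.78.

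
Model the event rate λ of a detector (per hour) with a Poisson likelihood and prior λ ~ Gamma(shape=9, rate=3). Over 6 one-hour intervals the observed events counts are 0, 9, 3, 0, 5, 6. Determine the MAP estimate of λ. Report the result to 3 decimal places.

Σxᵢ = 0+9+3+0+5+6 = 23, with n = 6.
Posterior ∝ λ^8e^(−3λ) · λ^23e^(−6λ) = λ^31e^(−9λ), i.e. Gamma(shape=32, rate=9).
The mode of a Gamma(a, b) with a ≥ 1 (shape–rate) is (a−1)/b = 31/9 ≈ 3.444.

λ̂_MAP = 3.444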